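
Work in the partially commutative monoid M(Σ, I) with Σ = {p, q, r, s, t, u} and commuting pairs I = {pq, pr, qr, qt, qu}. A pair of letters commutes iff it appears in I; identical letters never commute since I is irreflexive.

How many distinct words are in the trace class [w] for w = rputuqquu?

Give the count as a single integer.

72

0(r) covers ∅
1(p) covers ∅
2(u) covers 0:r, 1:p
3(t) covers 2:u
4(u) covers 3:t
5(q) covers ∅
6(q) covers 5:q
7(u) covers 4:u
8(u) covers 7:u
floor of heap: 0:r, 1:p, 5:q
completions by unplaced set U, small U first (add the entries for U minus each lowest piece of U):
  |U|=1: {6}:1  {8}:1
  |U|=2: {5,6}:1  {6,8}:2  {7,8}:1
  |U|=3: {4,7,8}:1  {5,6,8}:3  {6,7,8}:3
  |U|=4: {3,4,7,8}:1  {4,6,7,8}:4  {5,6,7,8}:6
  |U|=5: {2,3,4,7,8}:1  {3,4,6,7,8}:5  {4,5,6,7,8}:10
  |U|=6: {0,2,3,4,7,8}:1  {1,2,3,4,7,8}:1  {2,3,4,6,7,8}:6  {3,4,5,6,7,8}:15
  |U|=7: {0,1,2,3,4,7,8}:2  {0,2,3,4,6,7,8}:7  {1,2,3,4,6,7,8}:7  {2,3,4,5,6,7,8}:21
  start at 0(r): 28
  start at 1(p): 28
  start at 5(q): 16
sum over floor = 72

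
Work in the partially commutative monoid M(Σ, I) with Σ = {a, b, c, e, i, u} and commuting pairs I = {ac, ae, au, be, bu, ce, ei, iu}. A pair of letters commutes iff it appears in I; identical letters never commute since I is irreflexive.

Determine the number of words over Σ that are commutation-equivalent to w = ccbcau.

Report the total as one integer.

3

#0=c has no predecessor
#1=c depends on [0:c]
#2=b depends on [1:c]
#3=c depends on [2:b]
#4=a depends on [2:b]
#5=u depends on [3:c]
sources: [0:c]
N(rest) = Σ N(rest − s) over sources s of rest; N(one piece) = 1:
  size 1 → [4]=1  [5]=1
  size 2 → [3,5]=1  [4,5]=2
  size 3 → [3,4,5]=3
  size 4 → [2,3,4,5]=3
  first=0(c) contributes 3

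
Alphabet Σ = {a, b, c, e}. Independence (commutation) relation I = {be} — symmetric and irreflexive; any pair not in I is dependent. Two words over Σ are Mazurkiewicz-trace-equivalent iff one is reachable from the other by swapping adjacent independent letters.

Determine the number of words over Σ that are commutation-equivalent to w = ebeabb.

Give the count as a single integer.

3

piece 0:e — minimal
piece 1:b — minimal
piece 2:e rests on {0:e}
piece 3:a rests on {1:b, 2:e}
piece 4:b rests on {3:a}
piece 5:b rests on {4:b}
minimal pieces: {0:e, 1:b}
ways to finish when only these pieces remain (= sum over removing one remaining piece with nothing left below it):
  1 left: {5}→1
  2 left: {4,5}→1
  3 left: {3,4,5}→1
  4 left: {1,3,4,5}→1  {2,3,4,5}→1
  placing 0:e first → 2 extensions
  placing 1:b first → 1 extensions
total linear extensions = 3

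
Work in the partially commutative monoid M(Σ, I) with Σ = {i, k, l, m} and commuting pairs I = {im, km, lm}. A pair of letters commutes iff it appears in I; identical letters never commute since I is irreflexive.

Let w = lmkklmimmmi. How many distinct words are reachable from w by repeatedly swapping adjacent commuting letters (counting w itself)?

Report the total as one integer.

462

piece 0:l — minimal
piece 1:m — minimal
piece 2:k rests on {0:l}
piece 3:k rests on {2:k}
piece 4:l rests on {3:k}
piece 5:m rests on {1:m}
piece 6:i rests on {4:l}
piece 7:m rests on {5:m}
piece 8:m rests on {7:m}
piece 9:m rests on {8:m}
piece 10:i rests on {6:i}
minimal pieces: {0:l, 1:m}
ways to finish when only these pieces remain (= sum over removing one remaining piece with nothing left below it):
  1 left: {9}→1  {10}→1
  2 left: {6,10}→1  {8,9}→1  {9,10}→2
  3 left: {4,6,10}→1  {6,9,10}→3  {7,8,9}→1  {8,9,10}→3
  4 left: {3,4,6,10}→1  {4,6,9,10}→4  {5,7,8,9}→1  {6,8,9,10}→6  {7,8,9,10}→4
  5 left: {1,5,7,8,9}→1  {2,3,4,6,10}→1  {3,4,6,9,10}→5  {4,6,8,9,10}→10  {5,7,8,9,10}→5  {6,7,8,9,10}→10
  6 left: {0,2,3,4,6,10}→1  {1,5,7,8,9,10}→6  {2,3,4,6,9,10}→6  {3,4,6,8,9,10}→15  {4,6,7,8,9,10}→20  {5,6,7,8,9,10}→15
  7 left: {0,2,3,4,6,9,10}→7  {1,5,6,7,8,9,10}→21  {2,3,4,6,8,9,10}→21  {3,4,6,7,8,9,10}→35  {4,5,6,7,8,9,10}→35
  8 left: {0,2,3,4,6,8,9,10}→28  {1,4,5,6,7,8,9,10}→56  {2,3,4,6,7,8,9,10}→56  {3,4,5,6,7,8,9,10}→70
  9 left: {0,2,3,4,6,7,8,9,10}→84  {1,3,4,5,6,7,8,9,10}→126  {2,3,4,5,6,7,8,9,10}→126
  placing 0:l first → 252 extensions
  placing 1:m first → 210 extensions
total linear extensions = 462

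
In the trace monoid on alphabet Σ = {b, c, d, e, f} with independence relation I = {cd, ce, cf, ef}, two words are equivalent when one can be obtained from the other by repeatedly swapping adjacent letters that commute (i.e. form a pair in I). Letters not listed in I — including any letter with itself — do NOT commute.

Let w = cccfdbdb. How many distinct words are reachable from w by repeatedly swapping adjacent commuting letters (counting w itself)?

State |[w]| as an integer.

10

drop 0:c onto floor
drop 1:c onto {0:c}
drop 2:c onto {1:c}
drop 3:f onto floor
drop 4:d onto {3:f}
drop 5:b onto {2:c, 4:d}
drop 6:d onto {5:b}
drop 7:b onto {6:d}
ground layer = {0:c, 3:f}
drop-orders for the pieces not yet dropped (sum over which currently-grounded one goes next):
  1 to go: {7} 1
  2 to go: {6,7} 1
  3 to go: {5,6,7} 1
  4 to go: {2,5,6,7} 1  {4,5,6,7} 1
  5 to go: {1,2,5,6,7} 1  {2,4,5,6,7} 2  {3,4,5,6,7} 1
  6 to go: {0,1,2,5,6,7} 1  {1,2,4,5,6,7} 3  {2,3,4,5,6,7} 3
  if 0:c drops first: 6 orders
  if 3:f drops first: 4 orders
heap linearizations: 10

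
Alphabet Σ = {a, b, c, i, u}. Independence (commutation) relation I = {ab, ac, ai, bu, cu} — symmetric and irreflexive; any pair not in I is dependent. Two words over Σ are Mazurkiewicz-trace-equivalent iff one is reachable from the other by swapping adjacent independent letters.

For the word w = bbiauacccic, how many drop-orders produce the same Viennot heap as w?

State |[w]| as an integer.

drop 0:b onto floor
drop 1:b onto {0:b}
drop 2:i onto {1:b}
drop 3:a onto floor
drop 4:u onto {2:i, 3:a}
drop 5:a onto {4:u}
drop 6:c onto {2:i}
drop 7:c onto {6:c}
drop 8:c onto {7:c}
drop 9:i onto {4:u, 8:c}
drop 10:c onto {9:i}
ground layer = {0:b, 3:a}
drop-orders for the pieces not yet dropped (sum over which currently-grounded one goes next):
  1 to go: {5} 1  {10} 1
  2 to go: {5,10} 2  {9,10} 1
  3 to go: {5,9,10} 3  {8,9,10} 1
  4 to go: {4,5,9,10} 3  {5,8,9,10} 4  {7,8,9,10} 1
  5 to go: {3,4,5,9,10} 3  {4,5,8,9,10} 7  {5,7,8,9,10} 5  {6,7,8,9,10} 1
  6 to go: {3,4,5,8,9,10} 10  {4,5,7,8,9,10} 12  {5,6,7,8,9,10} 6
  7 to go: {3,4,5,7,8,9,10} 22  {4,5,6,7,8,9,10} 18
  8 to go: {2,4,5,6,7,8,9,10} 18  {3,4,5,6,7,8,9,10} 40
  9 to go: {1,2,4,5,6,7,8,9,10} 18  {2,3,4,5,6,7,8,9,10} 58
  if 0:b drops first: 76 orders
  if 3:a drops first: 18 orders
heap linearizations: 94

94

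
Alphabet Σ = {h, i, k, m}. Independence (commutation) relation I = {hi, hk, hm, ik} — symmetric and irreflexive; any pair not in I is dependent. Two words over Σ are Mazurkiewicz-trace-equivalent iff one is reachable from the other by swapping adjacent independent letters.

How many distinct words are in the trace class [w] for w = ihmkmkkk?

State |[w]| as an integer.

8

0(i) covers ∅
1(h) covers ∅
2(m) covers 0:i
3(k) covers 2:m
4(m) covers 3:k
5(k) covers 4:m
6(k) covers 5:k
7(k) covers 6:k
floor of heap: 0:i, 1:h
completions by unplaced set U, small U first (add the entries for U minus each lowest piece of U):
  |U|=1: {1}:1  {7}:1
  |U|=2: {1,7}:2  {6,7}:1
  |U|=3: {1,6,7}:3  {5,6,7}:1
  |U|=4: {1,5,6,7}:4  {4,5,6,7}:1
  |U|=5: {1,4,5,6,7}:5  {3,4,5,6,7}:1
  |U|=6: {1,3,4,5,6,7}:6  {2,3,4,5,6,7}:1
  start at 0(i): 7
  start at 1(h): 1
sum over floor = 8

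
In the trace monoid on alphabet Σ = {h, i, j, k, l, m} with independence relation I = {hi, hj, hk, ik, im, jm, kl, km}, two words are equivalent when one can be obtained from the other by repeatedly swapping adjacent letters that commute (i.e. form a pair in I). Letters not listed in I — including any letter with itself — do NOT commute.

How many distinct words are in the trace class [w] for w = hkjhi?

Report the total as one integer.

piece 0:h — minimal
piece 1:k — minimal
piece 2:j rests on {1:k}
piece 3:h rests on {0:h}
piece 4:i rests on {2:j}
minimal pieces: {0:h, 1:k}
ways to finish when only these pieces remain (= sum over removing one remaining piece with nothing left below it):
  1 left: {3}→1  {4}→1
  2 left: {0,3}→1  {2,4}→1  {3,4}→2
  3 left: {0,3,4}→3  {1,2,4}→1  {2,3,4}→3
  placing 0:h first → 4 extensions
  placing 1:k first → 6 extensions
total linear extensions = 10

10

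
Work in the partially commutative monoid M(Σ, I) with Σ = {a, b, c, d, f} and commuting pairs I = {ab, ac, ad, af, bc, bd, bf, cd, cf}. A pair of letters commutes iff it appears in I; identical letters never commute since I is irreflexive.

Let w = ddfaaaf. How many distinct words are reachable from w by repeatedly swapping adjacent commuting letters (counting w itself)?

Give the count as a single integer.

35

0(d) covers ∅
1(d) covers 0:d
2(f) covers 1:d
3(a) covers ∅
4(a) covers 3:a
5(a) covers 4:a
6(f) covers 2:f
floor of heap: 0:d, 3:a
completions by unplaced set U, small U first (add the entries for U minus each lowest piece of U):
  |U|=1: {5}:1  {6}:1
  |U|=2: {2,6}:1  {4,5}:1  {5,6}:2
  |U|=3: {1,2,6}:1  {2,5,6}:3  {3,4,5}:1  {4,5,6}:3
  |U|=4: {0,1,2,6}:1  {1,2,5,6}:4  {2,4,5,6}:6  {3,4,5,6}:4
  |U|=5: {0,1,2,5,6}:5  {1,2,4,5,6}:10  {2,3,4,5,6}:10
  start at 0(d): 20
  start at 3(a): 15
sum over floor = 35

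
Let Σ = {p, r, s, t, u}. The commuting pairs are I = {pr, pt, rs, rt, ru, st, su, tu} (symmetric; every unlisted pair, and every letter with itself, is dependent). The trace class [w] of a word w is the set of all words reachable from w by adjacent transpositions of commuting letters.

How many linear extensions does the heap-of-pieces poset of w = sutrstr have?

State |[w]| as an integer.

piece 0:s — minimal
piece 1:u — minimal
piece 2:t — minimal
piece 3:r — minimal
piece 4:s rests on {0:s}
piece 5:t rests on {2:t}
piece 6:r rests on {3:r}
minimal pieces: {0:s, 1:u, 2:t, 3:r}
ways to finish when only these pieces remain (= sum over removing one remaining piece with nothing left below it):
  1 left: {1}→1  {4}→1  {5}→1  {6}→1
  2 left: {0,4}→1  {1,4}→2  {1,5}→2  {1,6}→2  {2,5}→1  {3,6}→1  {4,5}→2  {4,6}→2  {5,6}→2
  3 left: {0,1,4}→3  {0,4,5}→3  {0,4,6}→3  {1,2,5}→3  {1,3,6}→3  {1,4,5}→6  {1,4,6}→6  {1,5,6}→6  {2,4,5}→3  {2,5,6}→3  {3,4,6}→3  {3,5,6}→3  {4,5,6}→6
  4 left: {0,1,4,5}→12  {0,1,4,6}→12  {0,2,4,5}→6  {0,3,4,6}→6  {0,4,5,6}→12  {1,2,4,5}→12  {1,2,5,6}→12  {1,3,4,6}→12  {1,3,5,6}→12  {1,4,5,6}→24  {2,3,5,6}→6  {2,4,5,6}→12  {3,4,5,6}→12
  5 left: {0,1,2,4,5}→30  {0,1,3,4,6}→30  {0,1,4,5,6}→60  {0,2,4,5,6}→30  {0,3,4,5,6}→30  {1,2,3,5,6}→30  {1,2,4,5,6}→60  {1,3,4,5,6}→60  {2,3,4,5,6}→30
  placing 0:s first → 180 extensions
  placing 1:u first → 90 extensions
  placing 2:t first → 180 extensions
  placing 3:r first → 180 extensions
total linear extensions = 630

630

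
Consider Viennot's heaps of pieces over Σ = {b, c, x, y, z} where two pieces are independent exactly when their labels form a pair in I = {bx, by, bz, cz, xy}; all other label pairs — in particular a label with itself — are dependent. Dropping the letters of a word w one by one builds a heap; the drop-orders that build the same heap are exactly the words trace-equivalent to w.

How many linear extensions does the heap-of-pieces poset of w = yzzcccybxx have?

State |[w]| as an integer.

0(y) covers ∅
1(z) covers 0:y
2(z) covers 1:z
3(c) covers 0:y
4(c) covers 3:c
5(c) covers 4:c
6(y) covers 2:z, 5:c
7(b) covers 5:c
8(x) covers 2:z, 5:c
9(x) covers 8:x
floor of heap: 0:y
completions by unplaced set U, small U first (add the entries for U minus each lowest piece of U):
  |U|=1: {6}:1  {7}:1  {9}:1
  |U|=2: {6,7}:2  {6,9}:2  {7,9}:2  {8,9}:1
  |U|=3: {6,7,9}:6  {6,8,9}:3  {7,8,9}:3
  |U|=4: {2,6,8,9}:3  {6,7,8,9}:12
  |U|=5: {1,2,6,8,9}:3  {2,6,7,8,9}:15  {5,6,7,8,9}:12
  |U|=6: {1,2,6,7,8,9}:18  {2,5,6,7,8,9}:27  {4,5,6,7,8,9}:12
  |U|=7: {1,2,5,6,7,8,9}:45  {2,4,5,6,7,8,9}:39  {3,4,5,6,7,8,9}:12
  |U|=8: {1,2,4,5,6,7,8,9}:84  {2,3,4,5,6,7,8,9}:51
  start at 0(y): 135

135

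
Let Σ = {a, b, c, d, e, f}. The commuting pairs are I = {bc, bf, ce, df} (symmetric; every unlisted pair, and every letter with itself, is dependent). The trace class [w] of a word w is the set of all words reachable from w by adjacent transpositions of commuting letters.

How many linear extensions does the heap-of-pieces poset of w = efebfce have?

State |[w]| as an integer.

0(e) covers ∅
1(f) covers 0:e
2(e) covers 1:f
3(b) covers 2:e
4(f) covers 2:e
5(c) covers 4:f
6(e) covers 3:b, 4:f
floor of heap: 0:e
completions by unplaced set U, small U first (add the entries for U minus each lowest piece of U):
  |U|=1: {5}:1  {6}:1
  |U|=2: {3,6}:1  {5,6}:2
  |U|=3: {3,5,6}:3  {4,5,6}:2
  |U|=4: {3,4,5,6}:5
  |U|=5: {2,3,4,5,6}:5
  start at 0(e): 5

5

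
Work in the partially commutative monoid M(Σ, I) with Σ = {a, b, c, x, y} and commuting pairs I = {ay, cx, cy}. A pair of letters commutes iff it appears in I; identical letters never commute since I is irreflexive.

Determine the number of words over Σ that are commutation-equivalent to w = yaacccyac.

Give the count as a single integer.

36

0(y) covers ∅
1(a) covers ∅
2(a) covers 1:a
3(c) covers 2:a
4(c) covers 3:c
5(c) covers 4:c
6(y) covers 0:y
7(a) covers 5:c
8(c) covers 7:a
floor of heap: 0:y, 1:a
completions by unplaced set U, small U first (add the entries for U minus each lowest piece of U):
  |U|=1: {6}:1  {8}:1
  |U|=2: {0,6}:1  {6,8}:2  {7,8}:1
  |U|=3: {0,6,8}:3  {5,7,8}:1  {6,7,8}:3
  |U|=4: {0,6,7,8}:6  {4,5,7,8}:1  {5,6,7,8}:4
  |U|=5: {0,5,6,7,8}:10  {3,4,5,7,8}:1  {4,5,6,7,8}:5
  |U|=6: {0,4,5,6,7,8}:15  {2,3,4,5,7,8}:1  {3,4,5,6,7,8}:6
  |U|=7: {0,3,4,5,6,7,8}:21  {1,2,3,4,5,7,8}:1  {2,3,4,5,6,7,8}:7
  start at 0(y): 8
  start at 1(a): 28
sum over floor = 36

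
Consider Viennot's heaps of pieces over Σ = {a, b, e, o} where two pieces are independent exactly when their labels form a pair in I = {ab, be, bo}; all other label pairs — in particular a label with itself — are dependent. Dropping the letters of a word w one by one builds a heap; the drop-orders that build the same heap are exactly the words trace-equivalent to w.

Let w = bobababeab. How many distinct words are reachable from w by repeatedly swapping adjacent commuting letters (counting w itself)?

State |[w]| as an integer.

252

piece 0:b — minimal
piece 1:o — minimal
piece 2:b rests on {0:b}
piece 3:a rests on {1:o}
piece 4:b rests on {2:b}
piece 5:a rests on {3:a}
piece 6:b rests on {4:b}
piece 7:e rests on {5:a}
piece 8:a rests on {7:e}
piece 9:b rests on {6:b}
minimal pieces: {0:b, 1:o}
ways to finish when only these pieces remain (= sum over removing one remaining piece with nothing left below it):
  1 left: {8}→1  {9}→1
  2 left: {6,9}→1  {7,8}→1  {8,9}→2
  3 left: {4,6,9}→1  {5,7,8}→1  {6,8,9}→3  {7,8,9}→3
  4 left: {2,4,6,9}→1  {3,5,7,8}→1  {4,6,8,9}→4  {5,7,8,9}→4  {6,7,8,9}→6
  5 left: {0,2,4,6,9}→1  {1,3,5,7,8}→1  {2,4,6,8,9}→5  {3,5,7,8,9}→5  {4,6,7,8,9}→10  {5,6,7,8,9}→10
  6 left: {0,2,4,6,8,9}→6  {1,3,5,7,8,9}→6  {2,4,6,7,8,9}→15  {3,5,6,7,8,9}→15  {4,5,6,7,8,9}→20
  7 left: {0,2,4,6,7,8,9}→21  {1,3,5,6,7,8,9}→21  {2,4,5,6,7,8,9}→35  {3,4,5,6,7,8,9}→35
  8 left: {0,2,4,5,6,7,8,9}→56  {1,3,4,5,6,7,8,9}→56  {2,3,4,5,6,7,8,9}→70
  placing 0:b first → 126 extensions
  placing 1:o first → 126 extensions
total linear extensions = 252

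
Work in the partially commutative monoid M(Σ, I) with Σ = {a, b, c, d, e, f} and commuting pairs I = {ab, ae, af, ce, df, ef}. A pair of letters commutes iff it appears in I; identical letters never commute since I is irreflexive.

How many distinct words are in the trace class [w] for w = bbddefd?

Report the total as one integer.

#0=b has no predecessor
#1=b depends on [0:b]
#2=d depends on [1:b]
#3=d depends on [2:d]
#4=e depends on [3:d]
#5=f depends on [1:b]
#6=d depends on [4:e]
sources: [0:b]
N(rest) = Σ N(rest − s) over sources s of rest; N(one piece) = 1:
  size 1 → [5]=1  [6]=1
  size 2 → [4,6]=1  [5,6]=2
  size 3 → [3,4,6]=1  [4,5,6]=3
  size 4 → [2,3,4,6]=1  [3,4,5,6]=4
  size 5 → [2,3,4,5,6]=5
  first=0(b) contributes 5

5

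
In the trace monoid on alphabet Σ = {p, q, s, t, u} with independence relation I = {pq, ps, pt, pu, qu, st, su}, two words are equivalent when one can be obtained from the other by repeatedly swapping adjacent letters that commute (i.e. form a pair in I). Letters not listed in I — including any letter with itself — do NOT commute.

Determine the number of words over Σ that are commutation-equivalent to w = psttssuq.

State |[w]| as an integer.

240

0(p) covers ∅
1(s) covers ∅
2(t) covers ∅
3(t) covers 2:t
4(s) covers 1:s
5(s) covers 4:s
6(u) covers 3:t
7(q) covers 3:t, 5:s
floor of heap: 0:p, 1:s, 2:t
completions by unplaced set U, small U first (add the entries for U minus each lowest piece of U):
  |U|=1: {0}:1  {6}:1  {7}:1
  |U|=2: {0,6}:2  {0,7}:2  {5,7}:1  {6,7}:2
  |U|=3: {0,5,7}:3  {0,6,7}:6  {3,6,7}:2  {4,5,7}:1  {5,6,7}:3
  |U|=4: {0,3,6,7}:8  {0,4,5,7}:4  {0,5,6,7}:12  {1,4,5,7}:1  {2,3,6,7}:2  {3,5,6,7}:5  {4,5,6,7}:4
  |U|=5: {0,1,4,5,7}:5  {0,2,3,6,7}:10  {0,3,5,6,7}:25  {0,4,5,6,7}:20  {1,4,5,6,7}:5  {2,3,5,6,7}:7  {3,4,5,6,7}:9
  |U|=6: {0,1,4,5,6,7}:30  {0,2,3,5,6,7}:42  {0,3,4,5,6,7}:54  {1,3,4,5,6,7}:14  {2,3,4,5,6,7}:16
  start at 0(p): 30
  start at 1(s): 112
  start at 2(t): 98
sum over floor = 240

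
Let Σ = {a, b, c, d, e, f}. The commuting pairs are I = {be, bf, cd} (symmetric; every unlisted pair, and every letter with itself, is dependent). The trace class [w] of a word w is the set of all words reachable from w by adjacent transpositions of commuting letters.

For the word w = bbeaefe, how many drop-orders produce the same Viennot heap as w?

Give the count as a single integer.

drop 0:b onto floor
drop 1:b onto {0:b}
drop 2:e onto floor
drop 3:a onto {1:b, 2:e}
drop 4:e onto {3:a}
drop 5:f onto {4:e}
drop 6:e onto {5:f}
ground layer = {0:b, 2:e}
drop-orders for the pieces not yet dropped (sum over which currently-grounded one goes next):
  1 to go: {6} 1
  2 to go: {5,6} 1
  3 to go: {4,5,6} 1
  4 to go: {3,4,5,6} 1
  5 to go: {1,3,4,5,6} 1  {2,3,4,5,6} 1
  if 0:b drops first: 2 orders
  if 2:e drops first: 1 orders
heap linearizations: 3

3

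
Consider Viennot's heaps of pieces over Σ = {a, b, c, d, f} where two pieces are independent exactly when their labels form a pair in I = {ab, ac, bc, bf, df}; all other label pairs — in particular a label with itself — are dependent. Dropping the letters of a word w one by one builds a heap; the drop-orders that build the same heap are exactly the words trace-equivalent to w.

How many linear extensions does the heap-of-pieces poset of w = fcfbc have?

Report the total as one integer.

drop 0:f onto floor
drop 1:c onto {0:f}
drop 2:f onto {1:c}
drop 3:b onto floor
drop 4:c onto {2:f}
ground layer = {0:f, 3:b}
drop-orders for the pieces not yet dropped (sum over which currently-grounded one goes next):
  1 to go: {3} 1  {4} 1
  2 to go: {2,4} 1  {3,4} 2
  3 to go: {1,2,4} 1  {2,3,4} 3
  if 0:f drops first: 4 orders
  if 3:b drops first: 1 orders
heap linearizations: 5

5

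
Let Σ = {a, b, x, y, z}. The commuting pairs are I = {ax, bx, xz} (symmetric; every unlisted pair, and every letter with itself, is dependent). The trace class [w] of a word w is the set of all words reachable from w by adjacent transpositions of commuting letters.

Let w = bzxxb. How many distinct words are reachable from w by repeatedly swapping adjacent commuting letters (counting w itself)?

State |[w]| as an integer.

piece 0:b — minimal
piece 1:z rests on {0:b}
piece 2:x — minimal
piece 3:x rests on {2:x}
piece 4:b rests on {1:z}
minimal pieces: {0:b, 2:x}
ways to finish when only these pieces remain (= sum over removing one remaining piece with nothing left below it):
  1 left: {3}→1  {4}→1
  2 left: {1,4}→1  {2,3}→1  {3,4}→2
  3 left: {0,1,4}→1  {1,3,4}→3  {2,3,4}→3
  placing 0:b first → 6 extensions
  placing 2:x first → 4 extensions
total linear extensions = 10

10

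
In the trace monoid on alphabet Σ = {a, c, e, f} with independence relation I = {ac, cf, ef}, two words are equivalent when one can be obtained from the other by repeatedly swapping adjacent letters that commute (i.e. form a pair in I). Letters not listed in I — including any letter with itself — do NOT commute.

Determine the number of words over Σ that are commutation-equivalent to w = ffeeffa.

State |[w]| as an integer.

15

#0=f has no predecessor
#1=f depends on [0:f]
#2=e has no predecessor
#3=e depends on [2:e]
#4=f depends on [1:f]
#5=f depends on [4:f]
#6=a depends on [3:e, 5:f]
sources: [0:f, 2:e]
N(rest) = Σ N(rest − s) over sources s of rest; N(one piece) = 1:
  size 1 → [6]=1
  size 2 → [3,6]=1  [5,6]=1
  size 3 → [2,3,6]=1  [3,5,6]=2  [4,5,6]=1
  size 4 → [1,4,5,6]=1  [2,3,5,6]=3  [3,4,5,6]=3
  size 5 → [0,1,4,5,6]=1  [1,3,4,5,6]=4  [2,3,4,5,6]=6
  first=0(f) contributes 10
  first=2(e) contributes 5
|[w]| = 15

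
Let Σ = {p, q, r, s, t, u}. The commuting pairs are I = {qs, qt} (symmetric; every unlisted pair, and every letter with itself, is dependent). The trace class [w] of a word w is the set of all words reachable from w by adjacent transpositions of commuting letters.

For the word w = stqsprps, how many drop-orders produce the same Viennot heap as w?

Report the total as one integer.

4

drop 0:s onto floor
drop 1:t onto {0:s}
drop 2:q onto floor
drop 3:s onto {1:t}
drop 4:p onto {2:q, 3:s}
drop 5:r onto {4:p}
drop 6:p onto {5:r}
drop 7:s onto {6:p}
ground layer = {0:s, 2:q}
drop-orders for the pieces not yet dropped (sum over which currently-grounded one goes next):
  1 to go: {7} 1
  2 to go: {6,7} 1
  3 to go: {5,6,7} 1
  4 to go: {4,5,6,7} 1
  5 to go: {2,4,5,6,7} 1  {3,4,5,6,7} 1
  6 to go: {1,3,4,5,6,7} 1  {2,3,4,5,6,7} 2
  if 0:s drops first: 3 orders
  if 2:q drops first: 1 orders
heap linearizations: 4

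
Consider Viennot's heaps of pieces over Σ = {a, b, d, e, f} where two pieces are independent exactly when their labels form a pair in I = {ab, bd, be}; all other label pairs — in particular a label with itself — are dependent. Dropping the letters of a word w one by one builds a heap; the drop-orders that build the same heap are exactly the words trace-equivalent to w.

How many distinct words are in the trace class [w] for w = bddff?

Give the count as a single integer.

3

0(b) covers ∅
1(d) covers ∅
2(d) covers 1:d
3(f) covers 0:b, 2:d
4(f) covers 3:f
floor of heap: 0:b, 1:d
completions by unplaced set U, small U first (add the entries for U minus each lowest piece of U):
  |U|=1: {4}:1
  |U|=2: {3,4}:1
  |U|=3: {0,3,4}:1  {2,3,4}:1
  start at 0(b): 1
  start at 1(d): 2
sum over floor = 3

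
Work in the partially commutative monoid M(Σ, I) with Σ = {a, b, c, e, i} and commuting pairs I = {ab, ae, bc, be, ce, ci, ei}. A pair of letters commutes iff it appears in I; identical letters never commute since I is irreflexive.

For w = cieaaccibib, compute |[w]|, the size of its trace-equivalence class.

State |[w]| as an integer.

0(c) covers ∅
1(i) covers ∅
2(e) covers ∅
3(a) covers 0:c, 1:i
4(a) covers 3:a
5(c) covers 4:a
6(c) covers 5:c
7(i) covers 4:a
8(b) covers 7:i
9(i) covers 8:b
10(b) covers 9:i
floor of heap: 0:c, 1:i, 2:e
completions by unplaced set U, small U first (add the entries for U minus each lowest piece of U):
  |U|=1: {2}:1  {6}:1  {10}:1
  |U|=2: {2,6}:2  {2,10}:2  {5,6}:1  {6,10}:2  {9,10}:1
  |U|=3: {2,5,6}:3  {2,6,10}:6  {2,9,10}:3  {5,6,10}:3  {6,9,10}:3  {8,9,10}:1
  |U|=4: {2,5,6,10}:12  {2,6,9,10}:12  {2,8,9,10}:4  {5,6,9,10}:6  {6,8,9,10}:4  {7,8,9,10}:1
  |U|=5: {2,5,6,9,10}:30  {2,6,8,9,10}:20  {2,7,8,9,10}:5  {5,6,8,9,10}:10  {6,7,8,9,10}:5
  |U|=6: {2,5,6,8,9,10}:60  {2,6,7,8,9,10}:30  {5,6,7,8,9,10}:15
  |U|=7: {2,5,6,7,8,9,10}:105  {4,5,6,7,8,9,10}:15
  |U|=8: {2,4,5,6,7,8,9,10}:120  {3,4,5,6,7,8,9,10}:15
  |U|=9: {0,3,4,5,6,7,8,9,10}:15  {1,3,4,5,6,7,8,9,10}:15  {2,3,4,5,6,7,8,9,10}:135
  start at 0(c): 150
  start at 1(i): 150
  start at 2(e): 30
sum over floor = 330

330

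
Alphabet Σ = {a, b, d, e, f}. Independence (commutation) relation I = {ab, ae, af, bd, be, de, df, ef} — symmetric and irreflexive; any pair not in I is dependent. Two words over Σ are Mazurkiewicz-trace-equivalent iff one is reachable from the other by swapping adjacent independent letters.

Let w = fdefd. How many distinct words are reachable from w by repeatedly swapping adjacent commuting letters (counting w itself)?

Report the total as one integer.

30

drop 0:f onto floor
drop 1:d onto floor
drop 2:e onto floor
drop 3:f onto {0:f}
drop 4:d onto {1:d}
ground layer = {0:f, 1:d, 2:e}
drop-orders for the pieces not yet dropped (sum over which currently-grounded one goes next):
  1 to go: {2} 1  {3} 1  {4} 1
  2 to go: {0,3} 1  {1,4} 1  {2,3} 2  {2,4} 2  {3,4} 2
  3 to go: {0,2,3} 3  {0,3,4} 3  {1,2,4} 3  {1,3,4} 3  {2,3,4} 6
  if 0:f drops first: 12 orders
  if 1:d drops first: 12 orders
  if 2:e drops first: 6 orders
heap linearizations: 30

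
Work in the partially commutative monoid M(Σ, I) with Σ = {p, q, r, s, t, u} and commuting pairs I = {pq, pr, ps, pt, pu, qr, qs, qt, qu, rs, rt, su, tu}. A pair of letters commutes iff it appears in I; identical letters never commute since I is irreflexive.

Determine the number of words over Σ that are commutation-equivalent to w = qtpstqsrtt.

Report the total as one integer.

2520

drop 0:q onto floor
drop 1:t onto floor
drop 2:p onto floor
drop 3:s onto {1:t}
drop 4:t onto {3:s}
drop 5:q onto {0:q}
drop 6:s onto {4:t}
drop 7:r onto floor
drop 8:t onto {6:s}
drop 9:t onto {8:t}
ground layer = {0:q, 1:t, 2:p, 7:r}
drop-orders for the pieces not yet dropped (sum over which currently-grounded one goes next):
  1 to go: {2} 1  {5} 1  {7} 1  {9} 1
  2 to go: {0,5} 1  {2,5} 2  {2,7} 2  {2,9} 2  {5,7} 2  {5,9} 2  {7,9} 2  {8,9} 1
  3 to go: {0,2,5} 3  {0,5,7} 3  {0,5,9} 3  {2,5,7} 6  {2,5,9} 6  {2,7,9} 6  {2,8,9} 3  {5,7,9} 6  {5,8,9} 3  {6,8,9} 1  {7,8,9} 3
  4 to go: {0,2,5,7} 12  {0,2,5,9} 12  {0,5,7,9} 12  {0,5,8,9} 6  {2,5,7,9} 24  {2,5,8,9} 12  {2,6,8,9} 4  {2,7,8,9} 12  {4,6,8,9} 1  {5,6,8,9} 4  {5,7,8,9} 12  {6,7,8,9} 4
  5 to go: {0,2,5,7,9} 60  {0,2,5,8,9} 30  {0,5,6,8,9} 10  {0,5,7,8,9} 30  {2,4,6,8,9} 5  {2,5,6,8,9} 20  {2,5,7,8,9} 60  {2,6,7,8,9} 20  {3,4,6,8,9} 1  {4,5,6,8,9} 5  {4,6,7,8,9} 5  {5,6,7,8,9} 20
  6 to go: {0,2,5,6,8,9} 60  {0,2,5,7,8,9} 180  {0,4,5,6,8,9} 15  {0,5,6,7,8,9} 60  {1,3,4,6,8,9} 1  {2,3,4,6,8,9} 6  {2,4,5,6,8,9} 30  {2,4,6,7,8,9} 30  {2,5,6,7,8,9} 120  {3,4,5,6,8,9} 6  {3,4,6,7,8,9} 6  {4,5,6,7,8,9} 30
  7 to go: {0,2,4,5,6,8,9} 105  {0,2,5,6,7,8,9} 420  {0,3,4,5,6,8,9} 21  {0,4,5,6,7,8,9} 105  {1,2,3,4,6,8,9} 7  {1,3,4,5,6,8,9} 7  {1,3,4,6,7,8,9} 7  {2,3,4,5,6,8,9} 42  {2,3,4,6,7,8,9} 42  {2,4,5,6,7,8,9} 210  {3,4,5,6,7,8,9} 42
  8 to go: {0,1,3,4,5,6,8,9} 28  {0,2,3,4,5,6,8,9} 168  {0,2,4,5,6,7,8,9} 840  {0,3,4,5,6,7,8,9} 168  {1,2,3,4,5,6,8,9} 56  {1,2,3,4,6,7,8,9} 56  {1,3,4,5,6,7,8,9} 56  {2,3,4,5,6,7,8,9} 336
  if 0:q drops first: 504 orders
  if 1:t drops first: 1512 orders
  if 2:p drops first: 252 orders
  if 7:r drops first: 252 orders
heap linearizations: 2520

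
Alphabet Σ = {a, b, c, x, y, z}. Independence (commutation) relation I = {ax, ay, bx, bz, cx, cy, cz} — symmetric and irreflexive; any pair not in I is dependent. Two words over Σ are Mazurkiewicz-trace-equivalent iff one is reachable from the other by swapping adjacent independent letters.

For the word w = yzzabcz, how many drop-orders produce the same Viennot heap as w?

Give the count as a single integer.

3

piece 0:y — minimal
piece 1:z rests on {0:y}
piece 2:z rests on {1:z}
piece 3:a rests on {2:z}
piece 4:b rests on {3:a}
piece 5:c rests on {4:b}
piece 6:z rests on {3:a}
minimal pieces: {0:y}
ways to finish when only these pieces remain (= sum over removing one remaining piece with nothing left below it):
  1 left: {5}→1  {6}→1
  2 left: {4,5}→1  {5,6}→2
  3 left: {4,5,6}→3
  4 left: {3,4,5,6}→3
  5 left: {2,3,4,5,6}→3
  placing 0:y first → 3 extensions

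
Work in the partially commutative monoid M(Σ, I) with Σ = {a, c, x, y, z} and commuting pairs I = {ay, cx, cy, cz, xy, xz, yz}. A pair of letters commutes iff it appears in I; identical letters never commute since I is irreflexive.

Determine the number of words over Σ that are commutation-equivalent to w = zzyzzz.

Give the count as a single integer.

6

0(z) covers ∅
1(z) covers 0:z
2(y) covers ∅
3(z) covers 1:z
4(z) covers 3:z
5(z) covers 4:z
floor of heap: 0:z, 2:y
completions by unplaced set U, small U first (add the entries for U minus each lowest piece of U):
  |U|=1: {2}:1  {5}:1
  |U|=2: {2,5}:2  {4,5}:1
  |U|=3: {2,4,5}:3  {3,4,5}:1
  |U|=4: {1,3,4,5}:1  {2,3,4,5}:4
  start at 0(z): 5
  start at 2(y): 1
sum over floor = 6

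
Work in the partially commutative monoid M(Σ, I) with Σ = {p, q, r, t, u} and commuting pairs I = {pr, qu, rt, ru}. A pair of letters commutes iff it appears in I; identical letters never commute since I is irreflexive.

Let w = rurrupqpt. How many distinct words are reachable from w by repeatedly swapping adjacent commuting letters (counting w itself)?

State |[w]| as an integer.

20

#0=r has no predecessor
#1=u has no predecessor
#2=r depends on [0:r]
#3=r depends on [2:r]
#4=u depends on [1:u]
#5=p depends on [4:u]
#6=q depends on [3:r, 5:p]
#7=p depends on [6:q]
#8=t depends on [7:p]
sources: [0:r, 1:u]
N(rest) = Σ N(rest − s) over sources s of rest; N(one piece) = 1:
  size 1 → [8]=1
  size 2 → [7,8]=1
  size 3 → [6,7,8]=1
  size 4 → [3,6,7,8]=1  [5,6,7,8]=1
  size 5 → [2,3,6,7,8]=1  [3,5,6,7,8]=2  [4,5,6,7,8]=1
  size 6 → [0,2,3,6,7,8]=1  [1,4,5,6,7,8]=1  [2,3,5,6,7,8]=3  [3,4,5,6,7,8]=3
  size 7 → [0,2,3,5,6,7,8]=4  [1,3,4,5,6,7,8]=4  [2,3,4,5,6,7,8]=6
  first=0(r) contributes 10
  first=1(u) contributes 10
|[w]| = 20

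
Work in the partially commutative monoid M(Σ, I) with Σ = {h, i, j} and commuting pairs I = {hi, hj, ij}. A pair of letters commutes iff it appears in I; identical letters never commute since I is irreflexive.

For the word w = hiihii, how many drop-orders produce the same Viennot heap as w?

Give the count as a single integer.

15

piece 0:h — minimal
piece 1:i — minimal
piece 2:i rests on {1:i}
piece 3:h rests on {0:h}
piece 4:i rests on {2:i}
piece 5:i rests on {4:i}
minimal pieces: {0:h, 1:i}
ways to finish when only these pieces remain (= sum over removing one remaining piece with nothing left below it):
  1 left: {3}→1  {5}→1
  2 left: {0,3}→1  {3,5}→2  {4,5}→1
  3 left: {0,3,5}→3  {2,4,5}→1  {3,4,5}→3
  4 left: {0,3,4,5}→6  {1,2,4,5}→1  {2,3,4,5}→4
  placing 0:h first → 5 extensions
  placing 1:i first → 10 extensions
total linear extensions = 15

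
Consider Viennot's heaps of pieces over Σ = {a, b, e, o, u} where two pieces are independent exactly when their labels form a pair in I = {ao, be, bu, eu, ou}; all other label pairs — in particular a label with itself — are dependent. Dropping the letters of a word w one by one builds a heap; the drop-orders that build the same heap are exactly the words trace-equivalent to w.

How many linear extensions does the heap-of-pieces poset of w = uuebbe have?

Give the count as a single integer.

90

#0=u has no predecessor
#1=u depends on [0:u]
#2=e has no predecessor
#3=b has no predecessor
#4=b depends on [3:b]
#5=e depends on [2:e]
sources: [0:u, 2:e, 3:b]
N(rest) = Σ N(rest − s) over sources s of rest; N(one piece) = 1:
  size 1 → [1]=1  [4]=1  [5]=1
  size 2 → [0,1]=1  [1,4]=2  [1,5]=2  [2,5]=1  [3,4]=1  [4,5]=2
  size 3 → [0,1,4]=3  [0,1,5]=3  [1,2,5]=3  [1,3,4]=3  [1,4,5]=6  [2,4,5]=3  [3,4,5]=3
  size 4 → [0,1,2,5]=6  [0,1,3,4]=6  [0,1,4,5]=12  [1,2,4,5]=12  [1,3,4,5]=12  [2,3,4,5]=6
  first=0(u) contributes 30
  first=2(e) contributes 30
  first=3(b) contributes 30
|[w]| = 90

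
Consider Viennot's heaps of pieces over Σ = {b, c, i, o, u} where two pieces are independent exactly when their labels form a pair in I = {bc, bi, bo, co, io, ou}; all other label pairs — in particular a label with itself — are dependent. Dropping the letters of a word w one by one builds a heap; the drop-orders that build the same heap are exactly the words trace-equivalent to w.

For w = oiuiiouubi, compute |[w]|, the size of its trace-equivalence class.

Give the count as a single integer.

90

0(o) covers ∅
1(i) covers ∅
2(u) covers 1:i
3(i) covers 2:u
4(i) covers 3:i
5(o) covers 0:o
6(u) covers 4:i
7(u) covers 6:u
8(b) covers 7:u
9(i) covers 7:u
floor of heap: 0:o, 1:i
completions by unplaced set U, small U first (add the entries for U minus each lowest piece of U):
  |U|=1: {5}:1  {8}:1  {9}:1
  |U|=2: {0,5}:1  {5,8}:2  {5,9}:2  {8,9}:2
  |U|=3: {0,5,8}:3  {0,5,9}:3  {5,8,9}:6  {7,8,9}:2
  |U|=4: {0,5,8,9}:12  {5,7,8,9}:8  {6,7,8,9}:2
  |U|=5: {0,5,7,8,9}:20  {4,6,7,8,9}:2  {5,6,7,8,9}:10
  |U|=6: {0,5,6,7,8,9}:30  {3,4,6,7,8,9}:2  {4,5,6,7,8,9}:12
  |U|=7: {0,4,5,6,7,8,9}:42  {2,3,4,6,7,8,9}:2  {3,4,5,6,7,8,9}:14
  |U|=8: {0,3,4,5,6,7,8,9}:56  {1,2,3,4,6,7,8,9}:2  {2,3,4,5,6,7,8,9}:16
  start at 0(o): 18
  start at 1(i): 72
sum over floor = 90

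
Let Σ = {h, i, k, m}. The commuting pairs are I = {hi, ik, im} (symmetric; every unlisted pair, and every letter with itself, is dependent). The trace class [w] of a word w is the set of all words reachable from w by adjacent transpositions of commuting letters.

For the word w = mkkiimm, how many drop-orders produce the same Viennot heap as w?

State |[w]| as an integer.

21

drop 0:m onto floor
drop 1:k onto {0:m}
drop 2:k onto {1:k}
drop 3:i onto floor
drop 4:i onto {3:i}
drop 5:m onto {2:k}
drop 6:m onto {5:m}
ground layer = {0:m, 3:i}
drop-orders for the pieces not yet dropped (sum over which currently-grounded one goes next):
  1 to go: {4} 1  {6} 1
  2 to go: {3,4} 1  {4,6} 2  {5,6} 1
  3 to go: {2,5,6} 1  {3,4,6} 3  {4,5,6} 3
  4 to go: {1,2,5,6} 1  {2,4,5,6} 4  {3,4,5,6} 6
  5 to go: {0,1,2,5,6} 1  {1,2,4,5,6} 5  {2,3,4,5,6} 10
  if 0:m drops first: 15 orders
  if 3:i drops first: 6 orders
heap linearizations: 21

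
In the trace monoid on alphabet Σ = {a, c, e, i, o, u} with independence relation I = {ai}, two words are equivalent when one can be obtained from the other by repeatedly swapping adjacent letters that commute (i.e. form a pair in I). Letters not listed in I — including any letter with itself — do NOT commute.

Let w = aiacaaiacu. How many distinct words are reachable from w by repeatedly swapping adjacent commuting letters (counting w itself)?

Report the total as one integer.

12

piece 0:a — minimal
piece 1:i — minimal
piece 2:a rests on {0:a}
piece 3:c rests on {1:i, 2:a}
piece 4:a rests on {3:c}
piece 5:a rests on {4:a}
piece 6:i rests on {3:c}
piece 7:a rests on {5:a}
piece 8:c rests on {6:i, 7:a}
piece 9:u rests on {8:c}
minimal pieces: {0:a, 1:i}
ways to finish when only these pieces remain (= sum over removing one remaining piece with nothing left below it):
  1 left: {9}→1
  2 left: {8,9}→1
  3 left: {6,8,9}→1  {7,8,9}→1
  4 left: {5,7,8,9}→1  {6,7,8,9}→2
  5 left: {4,5,7,8,9}→1  {5,6,7,8,9}→3
  6 left: {4,5,6,7,8,9}→4
  7 left: {3,4,5,6,7,8,9}→4
  8 left: {1,3,4,5,6,7,8,9}→4  {2,3,4,5,6,7,8,9}→4
  placing 0:a first → 8 extensions
  placing 1:i first → 4 extensions
total linear extensions = 12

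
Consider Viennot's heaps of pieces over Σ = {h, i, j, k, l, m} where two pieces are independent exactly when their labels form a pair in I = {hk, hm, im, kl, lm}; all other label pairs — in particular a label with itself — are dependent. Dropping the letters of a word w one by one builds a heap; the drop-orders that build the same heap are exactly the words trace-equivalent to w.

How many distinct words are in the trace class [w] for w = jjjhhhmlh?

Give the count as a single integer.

6

0(j) covers ∅
1(j) covers 0:j
2(j) covers 1:j
3(h) covers 2:j
4(h) covers 3:h
5(h) covers 4:h
6(m) covers 2:j
7(l) covers 5:h
8(h) covers 7:l
floor of heap: 0:j
completions by unplaced set U, small U first (add the entries for U minus each lowest piece of U):
  |U|=1: {6}:1  {8}:1
  |U|=2: {6,8}:2  {7,8}:1
  |U|=3: {5,7,8}:1  {6,7,8}:3
  |U|=4: {4,5,7,8}:1  {5,6,7,8}:4
  |U|=5: {3,4,5,7,8}:1  {4,5,6,7,8}:5
  |U|=6: {3,4,5,6,7,8}:6
  |U|=7: {2,3,4,5,6,7,8}:6
  start at 0(j): 6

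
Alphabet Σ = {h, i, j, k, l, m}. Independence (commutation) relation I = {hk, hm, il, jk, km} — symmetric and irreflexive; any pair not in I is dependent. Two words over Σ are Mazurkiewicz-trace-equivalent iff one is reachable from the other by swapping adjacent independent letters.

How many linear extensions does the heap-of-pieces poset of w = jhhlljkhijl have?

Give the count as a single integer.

0(j) covers ∅
1(h) covers 0:j
2(h) covers 1:h
3(l) covers 2:h
4(l) covers 3:l
5(j) covers 4:l
6(k) covers 4:l
7(h) covers 5:j
8(i) covers 6:k, 7:h
9(j) covers 8:i
10(l) covers 9:j
floor of heap: 0:j
completions by unplaced set U, small U first (add the entries for U minus each lowest piece of U):
  |U|=1: {10}:1
  |U|=2: {9,10}:1
  |U|=3: {8,9,10}:1
  |U|=4: {6,8,9,10}:1  {7,8,9,10}:1
  |U|=5: {5,7,8,9,10}:1  {6,7,8,9,10}:2
  |U|=6: {5,6,7,8,9,10}:3
  |U|=7: {4,5,6,7,8,9,10}:3
  |U|=8: {3,4,5,6,7,8,9,10}:3
  |U|=9: {2,3,4,5,6,7,8,9,10}:3
  start at 0(j): 3

3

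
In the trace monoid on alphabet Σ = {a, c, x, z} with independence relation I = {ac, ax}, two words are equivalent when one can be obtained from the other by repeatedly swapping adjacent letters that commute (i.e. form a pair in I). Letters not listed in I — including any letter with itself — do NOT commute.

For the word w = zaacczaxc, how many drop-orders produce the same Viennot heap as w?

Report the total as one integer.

drop 0:z onto floor
drop 1:a onto {0:z}
drop 2:a onto {1:a}
drop 3:c onto {0:z}
drop 4:c onto {3:c}
drop 5:z onto {2:a, 4:c}
drop 6:a onto {5:z}
drop 7:x onto {5:z}
drop 8:c onto {7:x}
ground layer = {0:z}
drop-orders for the pieces not yet dropped (sum over which currently-grounded one goes next):
  1 to go: {6} 1  {8} 1
  2 to go: {6,8} 2  {7,8} 1
  3 to go: {6,7,8} 3
  4 to go: {5,6,7,8} 3
  5 to go: {2,5,6,7,8} 3  {4,5,6,7,8} 3
  6 to go: {1,2,5,6,7,8} 3  {2,4,5,6,7,8} 6  {3,4,5,6,7,8} 3
  7 to go: {1,2,4,5,6,7,8} 9  {2,3,4,5,6,7,8} 9
  if 0:z drops first: 18 orders

18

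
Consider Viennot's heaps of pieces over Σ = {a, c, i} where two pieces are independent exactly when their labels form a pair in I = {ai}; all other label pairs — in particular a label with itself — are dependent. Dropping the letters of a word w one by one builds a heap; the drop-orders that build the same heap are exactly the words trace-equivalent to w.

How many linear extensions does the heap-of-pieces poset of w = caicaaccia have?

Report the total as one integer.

4

piece 0:c — minimal
piece 1:a rests on {0:c}
piece 2:i rests on {0:c}
piece 3:c rests on {1:a, 2:i}
piece 4:a rests on {3:c}
piece 5:a rests on {4:a}
piece 6:c rests on {5:a}
piece 7:c rests on {6:c}
piece 8:i rests on {7:c}
piece 9:a rests on {7:c}
minimal pieces: {0:c}
ways to finish when only these pieces remain (= sum over removing one remaining piece with nothing left below it):
  1 left: {8}→1  {9}→1
  2 left: {8,9}→2
  3 left: {7,8,9}→2
  4 left: {6,7,8,9}→2
  5 left: {5,6,7,8,9}→2
  6 left: {4,5,6,7,8,9}→2
  7 left: {3,4,5,6,7,8,9}→2
  8 left: {1,3,4,5,6,7,8,9}→2  {2,3,4,5,6,7,8,9}→2
  placing 0:c first → 4 extensions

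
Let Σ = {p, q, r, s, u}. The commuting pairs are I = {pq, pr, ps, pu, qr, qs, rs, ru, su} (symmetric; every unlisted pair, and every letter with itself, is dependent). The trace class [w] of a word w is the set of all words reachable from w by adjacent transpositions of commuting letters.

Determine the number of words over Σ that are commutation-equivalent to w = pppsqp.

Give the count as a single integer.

30

0(p) covers ∅
1(p) covers 0:p
2(p) covers 1:p
3(s) covers ∅
4(q) covers ∅
5(p) covers 2:p
floor of heap: 0:p, 3:s, 4:q
completions by unplaced set U, small U first (add the entries for U minus each lowest piece of U):
  |U|=1: {3}:1  {4}:1  {5}:1
  |U|=2: {2,5}:1  {3,4}:2  {3,5}:2  {4,5}:2
  |U|=3: {1,2,5}:1  {2,3,5}:3  {2,4,5}:3  {3,4,5}:6
  |U|=4: {0,1,2,5}:1  {1,2,3,5}:4  {1,2,4,5}:4  {2,3,4,5}:12
  start at 0(p): 20
  start at 3(s): 5
  start at 4(q): 5
sum over floor = 30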